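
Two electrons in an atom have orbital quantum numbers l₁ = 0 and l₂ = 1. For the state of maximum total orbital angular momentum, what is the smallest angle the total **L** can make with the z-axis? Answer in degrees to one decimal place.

θ_min ≈ 45.0°

L runs from |0 − 1| = 1 to 0 + 1 = 1.
So L can be 1.
The maximum is L = 1, with |L_tot| = ℏ√(1·2) = √2 ℏ.
The minimum angle with z is arccos(1/√2) ≈ 45.0°.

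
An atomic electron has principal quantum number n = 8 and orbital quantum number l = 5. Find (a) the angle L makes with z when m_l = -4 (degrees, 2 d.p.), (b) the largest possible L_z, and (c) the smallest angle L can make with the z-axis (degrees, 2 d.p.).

θ(m_l=-4) ≈ 136.91°; L_z,max = 5ℏ; θ_min ≈ 24.09°

For m_l = -4: cos θ = -4/√30, θ ≈ 136.91°.
L_z,max = lℏ = 5ℏ.
cos θ_min = 5/√30, so θ_min ≈ 24.09°.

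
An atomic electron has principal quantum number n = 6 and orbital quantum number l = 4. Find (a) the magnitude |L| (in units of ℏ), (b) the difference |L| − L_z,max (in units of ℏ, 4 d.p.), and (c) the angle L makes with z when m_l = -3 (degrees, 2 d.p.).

|L| = ℏ√(4·5) = 2√5 ℏ ≈ 4.472ℏ.
|L| − L_z,max = (2√5 − 4)ℏ ≈ 0.4721ℏ.
For m_l = -3: cos θ = -3/√20, θ ≈ 132.13°.

|L| = 2√5 ℏ ≈ 4.472ℏ; |L|−L_z,max ≈ 0.4721ℏ; θ(m_l=-3) ≈ 132.13°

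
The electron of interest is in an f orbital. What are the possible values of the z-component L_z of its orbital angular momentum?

L_z ∈ {−3ℏ, −2ℏ, −ℏ, 0, ℏ, 2ℏ, 3ℏ}

For an f orbital, l = 3.
L_z = m_l ℏ with m_l ranging from −l to +l in integer steps.
For l = 3: m_l ∈ {-3, -2, -1, 0, 1, 2, 3}.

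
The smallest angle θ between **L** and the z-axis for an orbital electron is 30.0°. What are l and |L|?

At minimum angle, m_l = l, so cos θ = l/√(l(l+1)); cos²θ = l/(l+1) = 0.7500.
Thus l = 0.7500/(1 − 0.7500) ≈ 3.
Then |L| = ℏ√(3·4) = 2√3 ℏ.

l = 3, |L| = 2√3 ℏ ≈ 3.464ℏ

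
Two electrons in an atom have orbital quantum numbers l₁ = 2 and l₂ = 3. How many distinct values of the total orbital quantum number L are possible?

By the triangle rule, |l₁ − l₂| ≤ L ≤ l₁ + l₂.
So L can be 1, 2, 3, 4, 5.
That is 5 values.

5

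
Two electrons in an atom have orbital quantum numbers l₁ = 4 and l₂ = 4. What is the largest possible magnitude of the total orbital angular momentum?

Angular momentum addition gives L = |l₁ − l₂|, …, l₁ + l₂.
So L can be 0, 1, 2, 3, 4, 5, 6, 7, 8.
The largest magnitude corresponds to L = 8: |L_tot| = ℏ√(8·9) = 6√2 ℏ.

|L_tot|_max = 6√2 ℏ ≈ 8.485ℏ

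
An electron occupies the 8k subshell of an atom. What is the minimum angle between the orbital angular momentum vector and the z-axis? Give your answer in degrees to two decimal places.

The 8k subshell has l = 7.
|L| = ℏ√(l(l+1)) = 2√14 ℏ.
The smallest angle corresponds to the largest L_z, i.e. m_l = l = 7, giving L_z = 7ℏ.
cos θ_min = 7/√56, so θ_min ≈ 20.70°.

θ_min ≈ 20.70°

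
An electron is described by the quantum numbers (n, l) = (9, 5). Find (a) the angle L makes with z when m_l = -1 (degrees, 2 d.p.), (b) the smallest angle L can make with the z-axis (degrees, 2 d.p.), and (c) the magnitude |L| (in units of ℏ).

For m_l = -1: cos θ = -1/√30, θ ≈ 100.52°.
cos θ_min = 5/√30, so θ_min ≈ 24.09°.
|L| = ℏ√(5·6) = √30 ℏ ≈ 5.477ℏ.

θ(m_l=-1) ≈ 100.52°; θ_min ≈ 24.09°; |L| = √30 ℏ ≈ 5.477ℏ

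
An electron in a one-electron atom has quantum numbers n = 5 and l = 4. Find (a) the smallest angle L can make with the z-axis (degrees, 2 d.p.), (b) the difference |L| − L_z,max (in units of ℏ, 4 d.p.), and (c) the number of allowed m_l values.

cos θ_min = 4/√20, so θ_min ≈ 26.57°.
|L| − L_z,max = (2√5 − 4)ℏ ≈ 0.4721ℏ.
There are 2l+1 = 9 values of m_l.

θ_min ≈ 26.57°; |L|−L_z,max ≈ 0.4721ℏ; 9 values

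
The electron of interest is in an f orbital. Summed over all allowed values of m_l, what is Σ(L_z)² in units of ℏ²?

Σ(L_z)² = 28 ℏ²

For an f orbital, l = 3.
m_l ∈ {-3, -2, -1, 0, 1, 2, 3}.
Σ m_l² = l(l+1)(2l+1)/3 = 3·4·7/3 = 28.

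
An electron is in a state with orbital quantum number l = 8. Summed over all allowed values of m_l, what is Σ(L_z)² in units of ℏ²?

m_l runs from −8 to 8, i.e. {-8, -7, -6, -5, -4, -3, -2, -1, 0, 1, 2, 3, 4, 5, 6, 7, 8}.
Σ m_l² = 2·(1 + 4 + 9 + 16 + 25 + 36 + 49 + 64) = 408.

Σ(L_z)² = 408 ℏ²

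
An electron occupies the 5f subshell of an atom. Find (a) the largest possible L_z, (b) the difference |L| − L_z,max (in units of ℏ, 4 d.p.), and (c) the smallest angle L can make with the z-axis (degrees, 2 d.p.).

The 5f subshell has l = 3.
L_z,max = lℏ = 3ℏ.
|L| − L_z,max = (2√3 − 3)ℏ ≈ 0.4641ℏ.
cos θ_min = 3/√12, so θ_min ≈ 30.00°.

L_z,max = 3ℏ; |L|−L_z,max ≈ 0.4641ℏ; θ_min ≈ 30.00°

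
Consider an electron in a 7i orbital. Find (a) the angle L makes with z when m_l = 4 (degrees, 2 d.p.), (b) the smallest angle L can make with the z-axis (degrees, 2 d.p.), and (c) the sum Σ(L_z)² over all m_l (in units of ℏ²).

7i means n = 7, l = 6.
For m_l = 4: cos θ = 4/√42, θ ≈ 51.89°.
cos θ_min = 6/√42, so θ_min ≈ 22.21°.
Σ m_l² = 182, so Σ(L_z)² = 182 ℏ².

θ(m_l=4) ≈ 51.89°; θ_min ≈ 22.21°; Σ(L_z)² = 182 ℏ²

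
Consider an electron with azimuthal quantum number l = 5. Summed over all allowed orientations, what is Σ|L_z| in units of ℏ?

The allowed m_l values are -5, -4, -3, -2, -1, 0, 1, 2, 3, 4, 5.
Σ|m_l| = l(l+1) = 30.

Σ|L_z| = 30 ℏ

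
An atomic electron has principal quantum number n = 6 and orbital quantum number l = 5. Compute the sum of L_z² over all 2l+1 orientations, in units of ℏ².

The allowed m_l values are -5, -4, -3, -2, -1, 0, 1, 2, 3, 4, 5.
Σ m_l² = 2·(1 + 4 + 9 + 16 + 25) = 110.

Σ(L_z)² = 110 ℏ²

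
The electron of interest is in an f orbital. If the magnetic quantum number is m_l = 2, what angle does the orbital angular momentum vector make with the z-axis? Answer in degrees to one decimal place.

θ ≈ 54.7°

F corresponds to l = 3.
|L|² = l(l+1)ℏ² = 12ℏ², so |L| = 2√3 ℏ.
L_z = m_l ℏ = 2ℏ.
cos θ = L_z/|L| = 2/√12, so θ ≈ 54.7°.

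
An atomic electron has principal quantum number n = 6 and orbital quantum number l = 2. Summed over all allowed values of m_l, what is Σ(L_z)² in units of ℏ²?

m_l runs from −2 to 2, i.e. {-2, -1, 0, 1, 2}.
Σ m_l² = l(l+1)(2l+1)/3 = 2·3·5/3 = 10.

Σ(L_z)² = 10 ℏ²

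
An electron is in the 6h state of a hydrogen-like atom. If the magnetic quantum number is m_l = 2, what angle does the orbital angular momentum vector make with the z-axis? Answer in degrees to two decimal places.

6h means n = 6, l = 5.
|L| = √(l(l+1)) ℏ = √30 ℏ.
L_z = m_l ℏ = 2ℏ.
cos θ = L_z/|L| = 2/√30, so θ ≈ 68.58°.

θ ≈ 68.58°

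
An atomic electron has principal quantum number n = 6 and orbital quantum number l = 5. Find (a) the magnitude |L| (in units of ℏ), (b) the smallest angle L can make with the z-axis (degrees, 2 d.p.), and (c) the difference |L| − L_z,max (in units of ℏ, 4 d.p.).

|L| = √30 ℏ ≈ 5.477ℏ; θ_min ≈ 24.09°; |L|−L_z,max ≈ 0.4772ℏ

|L| = ℏ√(5·6) = √30 ℏ ≈ 5.477ℏ.
cos θ_min = 5/√30, so θ_min ≈ 24.09°.
|L| − L_z,max = (√30 − 5)ℏ ≈ 0.4772ℏ.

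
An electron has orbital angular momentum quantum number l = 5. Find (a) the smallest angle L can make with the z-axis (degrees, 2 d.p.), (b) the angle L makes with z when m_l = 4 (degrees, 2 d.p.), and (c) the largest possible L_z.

cos θ_min = 5/√30, so θ_min ≈ 24.09°.
For m_l = 4: cos θ = 4/√30, θ ≈ 43.09°.
L_z,max = lℏ = 5ℏ.

θ_min ≈ 24.09°; θ(m_l=4) ≈ 43.09°; L_z,max = 5ℏ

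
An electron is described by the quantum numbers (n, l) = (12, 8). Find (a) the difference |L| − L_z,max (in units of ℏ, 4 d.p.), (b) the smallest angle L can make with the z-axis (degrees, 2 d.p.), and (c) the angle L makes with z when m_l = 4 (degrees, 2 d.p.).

|L| − L_z,max = (6√2 − 8)ℏ ≈ 0.4853ℏ.
cos θ_min = 8/√72, so θ_min ≈ 19.47°.
For m_l = 4: cos θ = 4/√72, θ ≈ 61.87°.

|L|−L_z,max ≈ 0.4853ℏ; θ_min ≈ 19.47°; θ(m_l=4) ≈ 61.87°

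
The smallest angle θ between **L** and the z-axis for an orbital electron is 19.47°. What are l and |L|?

l = 8, |L| = 6√2 ℏ ≈ 8.485ℏ

cos θ_min = l/√(l(l+1)) = √(l/(l+1)), so l/(l+1) = cos²(19.47°) = 0.8889.
l = cos²θ/sin²θ ≈ 8.
Then |L| = ℏ√(8·9) = 6√2 ℏ.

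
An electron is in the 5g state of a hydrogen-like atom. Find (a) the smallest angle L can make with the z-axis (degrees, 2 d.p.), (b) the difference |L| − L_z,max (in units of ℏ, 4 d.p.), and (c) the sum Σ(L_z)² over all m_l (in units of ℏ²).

θ_min ≈ 26.57°; |L|−L_z,max ≈ 0.4721ℏ; Σ(L_z)² = 60 ℏ²

The 5g subshell has l = 4.
cos θ_min = 4/√20, so θ_min ≈ 26.57°.
|L| − L_z,max = (2√5 − 4)ℏ ≈ 0.4721ℏ.
Σ m_l² = 60, so Σ(L_z)² = 60 ℏ².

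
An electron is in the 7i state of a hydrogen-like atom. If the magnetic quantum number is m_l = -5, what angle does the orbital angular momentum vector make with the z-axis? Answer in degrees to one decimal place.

θ ≈ 140.5°

7i means n = 7, l = 6.
|L| = ℏ√(l(l+1)) = √42 ℏ.
L_z = m_l ℏ = −5ℏ.
cos θ = L_z/|L| = -5/√42, so θ ≈ 140.5°.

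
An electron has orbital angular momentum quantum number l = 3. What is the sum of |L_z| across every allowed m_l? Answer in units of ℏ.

The allowed m_l values are -3, -2, -1, 0, 1, 2, 3.
Σ|m_l| = l(l+1) = 12.

Σ|L_z| = 12 ℏ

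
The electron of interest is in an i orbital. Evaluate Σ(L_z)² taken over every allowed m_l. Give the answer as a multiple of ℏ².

For an i orbital, l = 6.
The allowed m_l values are -6, -5, -4, -3, -2, -1, 0, 1, 2, 3, 4, 5, 6.
Σ m_l² = l(l+1)(2l+1)/3 = 6·7·13/3 = 182.

Σ(L_z)² = 182 ℏ²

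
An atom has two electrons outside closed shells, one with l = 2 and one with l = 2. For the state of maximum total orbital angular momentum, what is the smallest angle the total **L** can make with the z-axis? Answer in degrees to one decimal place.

The total orbital quantum number L ranges from |l₁ − l₂| to l₁ + l₂ in integer steps.
So L can be 0, 1, 2, 3, 4.
The maximum is L = 4, with |L_tot| = ℏ√(4·5) = 2√5 ℏ.
The minimum angle with z is arccos(4/√20) ≈ 26.6°.

θ_min ≈ 26.6°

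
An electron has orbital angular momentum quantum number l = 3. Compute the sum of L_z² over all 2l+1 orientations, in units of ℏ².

m_l ∈ {-3, -2, -1, 0, 1, 2, 3}.
Summing m² from −3 to 3: Σ m_l² = 28.

Σ(L_z)² = 28 ℏ²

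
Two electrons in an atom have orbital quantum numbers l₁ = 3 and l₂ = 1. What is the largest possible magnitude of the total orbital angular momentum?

|L_tot|_max = 2√5 ℏ ≈ 4.472ℏ

The total orbital quantum number L ranges from |l₁ − l₂| to l₁ + l₂ in integer steps.
L ∈ {2, 3, 4}.
The largest magnitude corresponds to L = 4: |L_tot| = ℏ√(4·5) = 2√5 ℏ.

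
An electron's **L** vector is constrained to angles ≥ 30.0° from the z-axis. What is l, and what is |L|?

l = 3, |L| = 2√3 ℏ ≈ 3.464ℏ

cos θ_min = l/√(l(l+1)) = √(l/(l+1)), so l/(l+1) = cos²(30.0°) = 0.7500.
Thus l = 0.7500/(1 − 0.7500) ≈ 3.
Then |L| = ℏ√(3·4) = 2√3 ℏ.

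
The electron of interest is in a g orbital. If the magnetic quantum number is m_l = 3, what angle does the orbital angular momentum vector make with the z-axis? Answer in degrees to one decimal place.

G corresponds to l = 4.
|L|² = l(l+1)ℏ² = 20ℏ², so |L| = 2√5 ℏ.
L_z = m_l ℏ = 3ℏ.
cos θ = L_z/|L| = 3/√20, so θ ≈ 47.9°.

θ ≈ 47.9°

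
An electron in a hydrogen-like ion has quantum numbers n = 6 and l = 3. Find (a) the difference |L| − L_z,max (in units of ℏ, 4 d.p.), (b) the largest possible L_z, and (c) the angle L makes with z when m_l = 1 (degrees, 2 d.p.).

|L|−L_z,max ≈ 0.4641ℏ; L_z,max = 3ℏ; θ(m_l=1) ≈ 73.22°

|L| − L_z,max = (2√3 − 3)ℏ ≈ 0.4641ℏ.
L_z,max = lℏ = 3ℏ.
For m_l = 1: cos θ = 1/√12, θ ≈ 73.22°.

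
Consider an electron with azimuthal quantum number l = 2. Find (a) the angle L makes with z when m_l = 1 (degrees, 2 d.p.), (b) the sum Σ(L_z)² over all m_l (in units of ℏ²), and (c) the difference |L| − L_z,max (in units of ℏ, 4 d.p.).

For m_l = 1: cos θ = 1/√6, θ ≈ 65.91°.
Σ m_l² = 10, so Σ(L_z)² = 10 ℏ².
|L| − L_z,max = (√6 − 2)ℏ ≈ 0.4495ℏ.

θ(m_l=1) ≈ 65.91°; Σ(L_z)² = 10 ℏ²; |L|−L_z,max ≈ 0.4495ℏ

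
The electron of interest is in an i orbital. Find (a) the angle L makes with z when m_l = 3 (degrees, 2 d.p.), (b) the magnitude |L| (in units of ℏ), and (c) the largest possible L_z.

The letter i corresponds to l = 6.
For m_l = 3: cos θ = 3/√42, θ ≈ 62.42°.
|L| = ℏ√(6·7) = √42 ℏ ≈ 6.481ℏ.
L_z,max = lℏ = 6ℏ.

θ(m_l=3) ≈ 62.42°; |L| = √42 ℏ ≈ 6.481ℏ; L_z,max = 6ℏ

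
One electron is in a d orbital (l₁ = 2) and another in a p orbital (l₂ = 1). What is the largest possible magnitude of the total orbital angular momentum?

|L_tot|_max = 2√3 ℏ ≈ 3.464ℏ

Angular momentum addition gives L = |l₁ − l₂|, …, l₁ + l₂.
Allowed values: L = 1, 2, 3.
The largest magnitude corresponds to L = 3: |L_tot| = ℏ√(3·4) = 2√3 ℏ.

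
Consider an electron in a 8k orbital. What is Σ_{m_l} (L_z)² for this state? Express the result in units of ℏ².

Σ(L_z)² = 280 ℏ²

The 8k subshell has l = 7.
The allowed m_l values are -7, -6, -5, -4, -3, -2, -1, 0, 1, 2, 3, 4, 5, 6, 7.
Σ m_l² = 2·(1 + 4 + 9 + 16 + 25 + 36 + 49) = 280.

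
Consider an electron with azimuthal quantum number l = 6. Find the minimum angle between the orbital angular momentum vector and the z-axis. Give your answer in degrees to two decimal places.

θ_min ≈ 22.21°

|L| = √(l(l+1)) ℏ = √42 ℏ.
The smallest angle corresponds to the largest L_z, i.e. m_l = l = 6, giving L_z = 6ℏ.
cos θ_min = 6/√42, so θ_min ≈ 22.21°.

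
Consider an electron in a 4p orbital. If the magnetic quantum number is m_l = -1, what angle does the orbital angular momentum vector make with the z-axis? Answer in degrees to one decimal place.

θ ≈ 135.0°

The 4p subshell has l = 1.
|L| = √(l(l+1)) ℏ = √2 ℏ.
L_z = m_l ℏ = −1ℏ.
cos θ = L_z/|L| = -1/√2, so θ ≈ 135.0°.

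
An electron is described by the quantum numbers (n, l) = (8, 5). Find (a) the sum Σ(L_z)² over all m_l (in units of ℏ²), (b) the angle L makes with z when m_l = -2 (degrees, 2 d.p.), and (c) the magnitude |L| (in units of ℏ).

Σ m_l² = 110, so Σ(L_z)² = 110 ℏ².
For m_l = -2: cos θ = -2/√30, θ ≈ 111.42°.
|L| = ℏ√(5·6) = √30 ℏ ≈ 5.477ℏ.

Σ(L_z)² = 110 ℏ²; θ(m_l=-2) ≈ 111.42°; |L| = √30 ℏ ≈ 5.477ℏ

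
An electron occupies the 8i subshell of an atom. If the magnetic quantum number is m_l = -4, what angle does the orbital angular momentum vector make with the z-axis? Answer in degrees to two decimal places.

The 8i subshell has l = 6.
|L| = √(l(l+1)) ℏ = √42 ℏ.
L_z = m_l ℏ = −4ℏ.
cos θ = L_z/|L| = -4/√42, so θ ≈ 128.11°.

θ ≈ 128.11°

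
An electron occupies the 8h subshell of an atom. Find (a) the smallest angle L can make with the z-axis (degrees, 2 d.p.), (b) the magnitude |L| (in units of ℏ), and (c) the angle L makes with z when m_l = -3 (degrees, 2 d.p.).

The 8h subshell has l = 5.
cos θ_min = 5/√30, so θ_min ≈ 24.09°.
|L| = ℏ√(5·6) = √30 ℏ ≈ 5.477ℏ.
For m_l = -3: cos θ = -3/√30, θ ≈ 123.21°.

θ_min ≈ 24.09°; |L| = √30 ℏ ≈ 5.477ℏ; θ(m_l=-3) ≈ 123.21°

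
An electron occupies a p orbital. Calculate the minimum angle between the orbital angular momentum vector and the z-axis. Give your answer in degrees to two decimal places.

The letter p corresponds to l = 1.
|L|² = l(l+1)ℏ² = 2ℏ², so |L| = √2 ℏ.
The smallest angle corresponds to the largest L_z, i.e. m_l = l = 1, giving L_z = 1ℏ.
cos θ_min = 1/√2, so θ_min ≈ 45.00°.

θ_min ≈ 45.00°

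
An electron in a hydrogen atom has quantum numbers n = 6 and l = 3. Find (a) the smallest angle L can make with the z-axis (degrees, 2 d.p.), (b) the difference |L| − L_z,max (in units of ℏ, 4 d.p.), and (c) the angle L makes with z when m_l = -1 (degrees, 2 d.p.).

cos θ_min = 3/√12, so θ_min ≈ 30.00°.
|L| − L_z,max = (2√3 − 3)ℏ ≈ 0.4641ℏ.
For m_l = -1: cos θ = -1/√12, θ ≈ 106.78°.

θ_min ≈ 30.00°; |L|−L_z,max ≈ 0.4641ℏ; θ(m_l=-1) ≈ 106.78°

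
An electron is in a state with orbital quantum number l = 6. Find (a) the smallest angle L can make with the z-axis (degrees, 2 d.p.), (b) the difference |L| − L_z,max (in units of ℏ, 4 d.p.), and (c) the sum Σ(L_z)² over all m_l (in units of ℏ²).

cos θ_min = 6/√42, so θ_min ≈ 22.21°.
|L| − L_z,max = (√42 − 6)ℏ ≈ 0.4807ℏ.
Σ m_l² = 182, so Σ(L_z)² = 182 ℏ².

θ_min ≈ 22.21°; |L|−L_z,max ≈ 0.4807ℏ; Σ(L_z)² = 182 ℏ²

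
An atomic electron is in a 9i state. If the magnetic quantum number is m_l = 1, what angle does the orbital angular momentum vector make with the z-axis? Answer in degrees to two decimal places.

For 9i, l = 6.
|L| = ℏ√(l(l+1)) = √42 ℏ.
L_z = m_l ℏ = 1ℏ.
cos θ = L_z/|L| = 1/√42, so θ ≈ 81.12°.

θ ≈ 81.12°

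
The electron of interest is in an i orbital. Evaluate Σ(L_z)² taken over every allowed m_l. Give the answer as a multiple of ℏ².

Σ(L_z)² = 182 ℏ²

For an i orbital, l = 6.
m_l ∈ {-6, -5, -4, -3, -2, -1, 0, 1, 2, 3, 4, 5, 6}.
Summing m² from −6 to 6: Σ m_l² = 182.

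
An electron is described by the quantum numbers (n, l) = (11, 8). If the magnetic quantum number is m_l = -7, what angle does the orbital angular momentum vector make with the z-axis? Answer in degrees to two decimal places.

θ ≈ 145.58°

|L| = ℏ√(l(l+1)) = 6√2 ℏ.
L_z = m_l ℏ = −7ℏ.
cos θ = L_z/|L| = -7/√72, so θ ≈ 145.58°.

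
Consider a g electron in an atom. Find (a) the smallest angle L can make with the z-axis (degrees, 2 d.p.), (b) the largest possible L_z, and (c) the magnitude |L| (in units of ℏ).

For a g orbital, l = 4.
cos θ_min = 4/√20, so θ_min ≈ 26.57°.
L_z,max = lℏ = 4ℏ.
|L| = ℏ√(4·5) = 2√5 ℏ ≈ 4.472ℏ.

θ_min ≈ 26.57°; L_z,max = 4ℏ; |L| = 2√5 ℏ ≈ 4.472ℏ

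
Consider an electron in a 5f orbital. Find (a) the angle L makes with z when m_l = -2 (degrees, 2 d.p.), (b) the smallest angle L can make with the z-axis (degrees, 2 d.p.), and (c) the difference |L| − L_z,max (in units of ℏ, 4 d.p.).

θ(m_l=-2) ≈ 125.26°; θ_min ≈ 30.00°; |L|−L_z,max ≈ 0.4641ℏ

For 5f, l = 3.
For m_l = -2: cos θ = -2/√12, θ ≈ 125.26°.
cos θ_min = 3/√12, so θ_min ≈ 30.00°.
|L| − L_z,max = (2√3 − 3)ℏ ≈ 0.4641ℏ.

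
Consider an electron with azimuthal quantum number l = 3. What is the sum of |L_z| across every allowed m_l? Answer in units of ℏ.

Σ|L_z| = 12 ℏ

The allowed m_l values are -3, -2, -1, 0, 1, 2, 3.
Σ|m_l| = 2(1+2+…+3) = 12.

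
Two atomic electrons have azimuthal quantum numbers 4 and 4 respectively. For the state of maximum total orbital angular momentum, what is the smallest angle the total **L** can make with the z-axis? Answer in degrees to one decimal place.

θ_min ≈ 19.5°

Angular momentum addition gives L = |l₁ − l₂|, …, l₁ + l₂.
Allowed values: L = 0, 1, 2, 3, 4, 5, 6, 7, 8.
The maximum is L = 8, with |L_tot| = ℏ√(8·9) = 6√2 ℏ.
The minimum angle with z is arccos(8/√72) ≈ 19.5°.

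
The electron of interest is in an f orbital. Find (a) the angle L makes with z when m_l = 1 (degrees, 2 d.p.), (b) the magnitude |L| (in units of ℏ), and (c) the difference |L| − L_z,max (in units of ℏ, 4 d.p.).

θ(m_l=1) ≈ 73.22°; |L| = 2√3 ℏ ≈ 3.464ℏ; |L|−L_z,max ≈ 0.4641ℏ

F corresponds to l = 3.
For m_l = 1: cos θ = 1/√12, θ ≈ 73.22°.
|L| = ℏ√(3·4) = 2√3 ℏ ≈ 3.464ℏ.
|L| − L_z,max = (2√3 − 3)ℏ ≈ 0.4641ℏ.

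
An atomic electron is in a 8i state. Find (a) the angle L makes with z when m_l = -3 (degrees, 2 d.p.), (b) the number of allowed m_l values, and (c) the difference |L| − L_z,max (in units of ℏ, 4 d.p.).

The 8i subshell has l = 6.
For m_l = -3: cos θ = -3/√42, θ ≈ 117.58°.
There are 2l+1 = 13 values of m_l.
|L| − L_z,max = (√42 − 6)ℏ ≈ 0.4807ℏ.

θ(m_l=-3) ≈ 117.58°; 13 values; |L|−L_z,max ≈ 0.4807ℏ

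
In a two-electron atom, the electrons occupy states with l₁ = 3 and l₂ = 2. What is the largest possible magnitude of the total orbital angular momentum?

|L_tot|_max = √30 ℏ ≈ 5.477ℏ

L runs from |3 − 2| = 1 to 3 + 2 = 5.
Allowed values: L = 1, 2, 3, 4, 5.
The largest magnitude corresponds to L = 5: |L_tot| = ℏ√(5·6) = √30 ℏ.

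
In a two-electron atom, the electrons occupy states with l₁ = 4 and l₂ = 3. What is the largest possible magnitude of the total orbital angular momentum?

The total orbital quantum number L ranges from |l₁ − l₂| to l₁ + l₂ in integer steps.
So L can be 1, 2, 3, 4, 5, 6, 7.
The largest magnitude corresponds to L = 7: |L_tot| = ℏ√(7·8) = 2√14 ℏ.

|L_tot|_max = 2√14 ℏ ≈ 7.483ℏ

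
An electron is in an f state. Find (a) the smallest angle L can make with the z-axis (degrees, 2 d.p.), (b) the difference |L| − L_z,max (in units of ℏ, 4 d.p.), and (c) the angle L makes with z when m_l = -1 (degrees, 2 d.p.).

The letter f corresponds to l = 3.
cos θ_min = 3/√12, so θ_min ≈ 30.00°.
|L| − L_z,max = (2√3 − 3)ℏ ≈ 0.4641ℏ.
For m_l = -1: cos θ = -1/√12, θ ≈ 106.78°.

θ_min ≈ 30.00°; |L|−L_z,max ≈ 0.4641ℏ; θ(m_l=-1) ≈ 106.78°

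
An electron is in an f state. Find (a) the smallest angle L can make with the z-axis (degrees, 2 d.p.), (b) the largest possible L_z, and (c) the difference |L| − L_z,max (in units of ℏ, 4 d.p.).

θ_min ≈ 30.00°; L_z,max = 3ℏ; |L|−L_z,max ≈ 0.4641ℏ

For an f orbital, l = 3.
cos θ_min = 3/√12, so θ_min ≈ 30.00°.
L_z,max = lℏ = 3ℏ.
|L| − L_z,max = (2√3 − 3)ℏ ≈ 0.4641ℏ.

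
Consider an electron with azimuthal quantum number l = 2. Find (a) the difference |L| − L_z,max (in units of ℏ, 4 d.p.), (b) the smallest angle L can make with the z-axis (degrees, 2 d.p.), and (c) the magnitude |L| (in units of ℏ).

|L| − L_z,max = (√6 − 2)ℏ ≈ 0.4495ℏ.
cos θ_min = 2/√6, so θ_min ≈ 35.26°.
|L| = ℏ√(2·3) = √6 ℏ ≈ 2.449ℏ.

|L|−L_z,max ≈ 0.4495ℏ; θ_min ≈ 35.26°; |L| = √6 ℏ ≈ 2.449ℏ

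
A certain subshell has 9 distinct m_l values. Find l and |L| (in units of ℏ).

9 = 2l + 1, so l = (9−1)/2 = 4.
|L| = ℏ√(l(l+1)) = ℏ√(4·5) = 2√5 ℏ.

l = 4, |L| = 2√5 ℏ ≈ 4.472ℏ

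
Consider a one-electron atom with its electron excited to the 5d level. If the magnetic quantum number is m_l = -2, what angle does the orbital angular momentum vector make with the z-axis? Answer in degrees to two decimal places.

The 5d level has l = 2.
|L| = √(l(l+1)) ℏ = √6 ℏ.
L_z = m_l ℏ = −2ℏ.
cos θ = L_z/|L| = -2/√6, so θ ≈ 144.74°.

θ ≈ 144.74°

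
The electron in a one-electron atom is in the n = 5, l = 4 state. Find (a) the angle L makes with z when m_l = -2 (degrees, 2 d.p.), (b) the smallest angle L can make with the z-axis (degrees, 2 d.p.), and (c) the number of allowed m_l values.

θ(m_l=-2) ≈ 116.57°; θ_min ≈ 26.57°; 9 values

For m_l = -2: cos θ = -2/√20, θ ≈ 116.57°.
cos θ_min = 4/√20, so θ_min ≈ 26.57°.
There are 2l+1 = 9 values of m_l.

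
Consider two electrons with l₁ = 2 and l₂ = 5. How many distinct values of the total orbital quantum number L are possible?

The total orbital quantum number L ranges from |l₁ − l₂| to l₁ + l₂ in integer steps.
Allowed values: L = 3, 4, 5, 6, 7.
That is 5 values.

5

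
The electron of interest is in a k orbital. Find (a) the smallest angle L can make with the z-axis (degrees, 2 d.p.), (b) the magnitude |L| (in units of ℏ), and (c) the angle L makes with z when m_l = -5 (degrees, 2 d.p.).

A k state has l = 7.
cos θ_min = 7/√56, so θ_min ≈ 20.70°.
|L| = ℏ√(7·8) = 2√14 ℏ ≈ 7.483ℏ.
For m_l = -5: cos θ = -5/√56, θ ≈ 131.92°.

θ_min ≈ 20.70°; |L| = 2√14 ℏ ≈ 7.483ℏ; θ(m_l=-5) ≈ 131.92°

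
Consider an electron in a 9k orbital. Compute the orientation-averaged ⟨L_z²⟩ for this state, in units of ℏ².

9k means n = 9, l = 7.
m_l runs from −7 to 7, i.e. {-7, -6, -5, -4, -3, -2, -1, 0, 1, 2, 3, 4, 5, 6, 7}.
⟨L_z²⟩ = ℏ²·l(l+1)/3 = 18.67ℏ².

⟨L_z²⟩ = 18.67 ℏ²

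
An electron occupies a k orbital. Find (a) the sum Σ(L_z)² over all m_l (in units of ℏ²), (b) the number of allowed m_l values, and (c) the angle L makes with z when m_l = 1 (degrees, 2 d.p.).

Σ(L_z)² = 280 ℏ²; 15 values; θ(m_l=1) ≈ 82.32°

For a k orbital, l = 7.
Σ m_l² = 280, so Σ(L_z)² = 280 ℏ².
There are 2l+1 = 15 values of m_l.
For m_l = 1: cos θ = 1/√56, θ ≈ 82.32°.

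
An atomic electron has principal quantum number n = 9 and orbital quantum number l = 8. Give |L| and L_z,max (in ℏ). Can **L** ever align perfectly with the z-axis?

No: L_z,max = 8ℏ < |L| = 6√2 ℏ ≈ 8.485ℏ

|L| = 6√2 ℏ ≈ 8.4853ℏ, while L_z,max = lℏ = 8ℏ.
Since |L| > L_z,max, the vector can never point exactly along z; the closest it comes is θ_min = arccos(8/√72) ≈ 19.5°.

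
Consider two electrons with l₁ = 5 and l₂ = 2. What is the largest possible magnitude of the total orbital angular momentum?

The total orbital quantum number L ranges from |l₁ − l₂| to l₁ + l₂ in integer steps.
L ∈ {3, 4, 5, 6, 7}.
The largest magnitude corresponds to L = 7: |L_tot| = ℏ√(7·8) = 2√14 ℏ.

|L_tot|_max = 2√14 ℏ ≈ 7.483ℏ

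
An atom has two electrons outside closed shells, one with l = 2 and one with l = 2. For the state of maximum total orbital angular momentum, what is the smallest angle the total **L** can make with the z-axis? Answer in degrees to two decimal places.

θ_min ≈ 26.57°

L runs from |2 − 2| = 0 to 2 + 2 = 4.
L ∈ {0, 1, 2, 3, 4}.
The maximum is L = 4, with |L_tot| = ℏ√(4·5) = 2√5 ℏ.
The minimum angle with z is arccos(4/√20) ≈ 26.57°.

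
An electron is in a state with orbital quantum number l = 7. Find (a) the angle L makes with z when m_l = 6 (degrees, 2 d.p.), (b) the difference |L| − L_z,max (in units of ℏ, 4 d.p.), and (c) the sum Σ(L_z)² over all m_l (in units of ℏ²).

θ(m_l=6) ≈ 36.70°; |L|−L_z,max ≈ 0.4833ℏ; Σ(L_z)² = 280 ℏ²

For m_l = 6: cos θ = 6/√56, θ ≈ 36.70°.
|L| − L_z,max = (2√14 − 7)ℏ ≈ 0.4833ℏ.
Σ m_l² = 280, so Σ(L_z)² = 280 ℏ².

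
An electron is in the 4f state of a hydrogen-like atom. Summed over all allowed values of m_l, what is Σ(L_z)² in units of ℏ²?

Σ(L_z)² = 28 ℏ²

4f means n = 4, l = 3.
m_l ∈ {-3, -2, -1, 0, 1, 2, 3}.
Σ m_l² = 2·(1 + 4 + 9) = 28.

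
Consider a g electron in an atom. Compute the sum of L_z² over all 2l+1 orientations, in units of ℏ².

The letter g corresponds to l = 4.
m_l runs from −4 to 4, i.e. {-4, -3, -2, -1, 0, 1, 2, 3, 4}.
Summing m² from −4 to 4: Σ m_l² = 60.

Σ(L_z)² = 60 ℏ²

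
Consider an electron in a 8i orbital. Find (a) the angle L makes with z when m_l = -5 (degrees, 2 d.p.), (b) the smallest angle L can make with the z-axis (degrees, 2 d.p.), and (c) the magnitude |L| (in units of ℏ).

8i means n = 8, l = 6.
For m_l = -5: cos θ = -5/√42, θ ≈ 140.49°.
cos θ_min = 6/√42, so θ_min ≈ 22.21°.
|L| = ℏ√(6·7) = √42 ℏ ≈ 6.481ℏ.

θ(m_l=-5) ≈ 140.49°; θ_min ≈ 22.21°; |L| = √42 ℏ ≈ 6.481ℏ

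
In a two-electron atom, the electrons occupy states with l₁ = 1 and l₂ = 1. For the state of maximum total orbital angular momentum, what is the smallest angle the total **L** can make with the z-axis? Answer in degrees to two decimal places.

θ_min ≈ 35.26°

The total orbital quantum number L ranges from |l₁ − l₂| to l₁ + l₂ in integer steps.
L ∈ {0, 1, 2}.
The maximum is L = 2, with |L_tot| = ℏ√(2·3) = √6 ℏ.
The minimum angle with z is arccos(2/√6) ≈ 35.26°.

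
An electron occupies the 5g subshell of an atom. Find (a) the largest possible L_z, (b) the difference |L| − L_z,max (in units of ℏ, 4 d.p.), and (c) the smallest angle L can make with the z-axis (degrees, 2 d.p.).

The 5g subshell has l = 4.
L_z,max = lℏ = 4ℏ.
|L| − L_z,max = (2√5 − 4)ℏ ≈ 0.4721ℏ.
cos θ_min = 4/√20, so θ_min ≈ 26.57°.

L_z,max = 4ℏ; |L|−L_z,max ≈ 0.4721ℏ; θ_min ≈ 26.57°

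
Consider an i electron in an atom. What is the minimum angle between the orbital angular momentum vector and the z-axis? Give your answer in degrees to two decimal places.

θ_min ≈ 22.21°

An i state has l = 6.
|L|² = l(l+1)ℏ² = 42ℏ², so |L| = √42 ℏ.
The smallest angle corresponds to the largest L_z, i.e. m_l = l = 6, giving L_z = 6ℏ.
cos θ_min = 6/√42, so θ_min ≈ 22.21°.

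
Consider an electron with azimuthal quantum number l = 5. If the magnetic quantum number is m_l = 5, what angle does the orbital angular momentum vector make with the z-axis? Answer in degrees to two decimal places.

|L| = √(l(l+1)) ℏ = √30 ℏ.
L_z = m_l ℏ = 5ℏ.
cos θ = L_z/|L| = 5/√30, so θ ≈ 24.09°.

θ ≈ 24.09°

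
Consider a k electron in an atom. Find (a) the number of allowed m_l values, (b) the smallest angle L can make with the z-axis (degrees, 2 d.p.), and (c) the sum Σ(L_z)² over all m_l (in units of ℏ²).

A k state has l = 7.
There are 2l+1 = 15 values of m_l.
cos θ_min = 7/√56, so θ_min ≈ 20.70°.
Σ m_l² = 280, so Σ(L_z)² = 280 ℏ².

15 values; θ_min ≈ 20.70°; Σ(L_z)² = 280 ℏ²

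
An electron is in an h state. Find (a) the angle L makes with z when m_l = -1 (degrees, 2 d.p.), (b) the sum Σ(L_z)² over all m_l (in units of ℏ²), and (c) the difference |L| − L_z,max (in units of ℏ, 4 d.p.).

θ(m_l=-1) ≈ 100.52°; Σ(L_z)² = 110 ℏ²; |L|−L_z,max ≈ 0.4772ℏ

An h state has l = 5.
For m_l = -1: cos θ = -1/√30, θ ≈ 100.52°.
Σ m_l² = 110, so Σ(L_z)² = 110 ℏ².
|L| − L_z,max = (√30 − 5)ℏ ≈ 0.4772ℏ.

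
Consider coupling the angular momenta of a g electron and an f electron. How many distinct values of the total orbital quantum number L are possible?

Angular momentum addition gives L = |l₁ − l₂|, …, l₁ + l₂.
Allowed values: L = 1, 2, 3, 4, 5, 6, 7.
That is 7 values.

7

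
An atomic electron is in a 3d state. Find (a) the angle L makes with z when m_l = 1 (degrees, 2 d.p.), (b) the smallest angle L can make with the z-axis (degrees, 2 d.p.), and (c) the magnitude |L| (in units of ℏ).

The 3d subshell has l = 2.
For m_l = 1: cos θ = 1/√6, θ ≈ 65.91°.
cos θ_min = 2/√6, so θ_min ≈ 35.26°.
|L| = ℏ√(2·3) = √6 ℏ ≈ 2.449ℏ.

θ(m_l=1) ≈ 65.91°; θ_min ≈ 35.26°; |L| = √6 ℏ ≈ 2.449ℏ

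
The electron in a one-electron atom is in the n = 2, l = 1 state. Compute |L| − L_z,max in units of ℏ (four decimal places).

|L| − L_z,max ≈ 0.4142ℏ

|L| = √2 ℏ ≈ 1.4142ℏ, while L_z,max = lℏ = 1ℏ.
The difference is (√2 − 1)ℏ ≈ 0.4142ℏ.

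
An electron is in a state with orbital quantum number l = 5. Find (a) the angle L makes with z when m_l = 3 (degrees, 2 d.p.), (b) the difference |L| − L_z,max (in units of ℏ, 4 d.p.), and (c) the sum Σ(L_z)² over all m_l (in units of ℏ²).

For m_l = 3: cos θ = 3/√30, θ ≈ 56.79°.
|L| − L_z,max = (√30 − 5)ℏ ≈ 0.4772ℏ.
Σ m_l² = 110, so Σ(L_z)² = 110 ℏ².

θ(m_l=3) ≈ 56.79°; |L|−L_z,max ≈ 0.4772ℏ; Σ(L_z)² = 110 ℏ²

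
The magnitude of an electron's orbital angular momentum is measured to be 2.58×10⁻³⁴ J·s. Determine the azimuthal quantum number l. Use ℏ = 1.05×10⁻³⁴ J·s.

l = 2

In units of ℏ, |L| ≈ 2.457.
Set l(l+1) = 6.04; the integer solution is l = 2.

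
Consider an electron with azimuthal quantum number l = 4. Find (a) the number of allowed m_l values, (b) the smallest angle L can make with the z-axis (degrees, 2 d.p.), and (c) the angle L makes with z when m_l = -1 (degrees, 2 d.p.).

There are 2l+1 = 9 values of m_l.
cos θ_min = 4/√20, so θ_min ≈ 26.57°.
For m_l = -1: cos θ = -1/√20, θ ≈ 102.92°.

9 values; θ_min ≈ 26.57°; θ(m_l=-1) ≈ 102.92°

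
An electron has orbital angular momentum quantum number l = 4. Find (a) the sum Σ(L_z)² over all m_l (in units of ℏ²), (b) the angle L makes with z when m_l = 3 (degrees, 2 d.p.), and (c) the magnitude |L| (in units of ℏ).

Σ m_l² = 60, so Σ(L_z)² = 60 ℏ².
For m_l = 3: cos θ = 3/√20, θ ≈ 47.87°.
|L| = ℏ√(4·5) = 2√5 ℏ ≈ 4.472ℏ.

Σ(L_z)² = 60 ℏ²; θ(m_l=3) ≈ 47.87°; |L| = 2√5 ℏ ≈ 4.472ℏ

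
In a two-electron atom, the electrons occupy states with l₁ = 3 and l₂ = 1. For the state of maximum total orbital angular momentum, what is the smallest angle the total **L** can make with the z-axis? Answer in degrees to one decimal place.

θ_min ≈ 26.6°

Angular momentum addition gives L = |l₁ − l₂|, …, l₁ + l₂.
So L can be 2, 3, 4.
The maximum is L = 4, with |L_tot| = ℏ√(4·5) = 2√5 ℏ.
The minimum angle with z is arccos(4/√20) ≈ 26.6°.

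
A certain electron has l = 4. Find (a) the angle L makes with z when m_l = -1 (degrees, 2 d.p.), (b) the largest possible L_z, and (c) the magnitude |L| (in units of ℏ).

θ(m_l=-1) ≈ 102.92°; L_z,max = 4ℏ; |L| = 2√5 ℏ ≈ 4.472ℏ

For m_l = -1: cos θ = -1/√20, θ ≈ 102.92°.
L_z,max = lℏ = 4ℏ.
|L| = ℏ√(4·5) = 2√5 ℏ ≈ 4.472ℏ.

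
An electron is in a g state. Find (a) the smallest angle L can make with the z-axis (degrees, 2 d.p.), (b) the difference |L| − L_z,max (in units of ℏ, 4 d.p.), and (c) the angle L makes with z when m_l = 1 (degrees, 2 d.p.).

The letter g corresponds to l = 4.
cos θ_min = 4/√20, so θ_min ≈ 26.57°.
|L| − L_z,max = (2√5 − 4)ℏ ≈ 0.4721ℏ.
For m_l = 1: cos θ = 1/√20, θ ≈ 77.08°.

θ_min ≈ 26.57°; |L|−L_z,max ≈ 0.4721ℏ; θ(m_l=1) ≈ 77.08°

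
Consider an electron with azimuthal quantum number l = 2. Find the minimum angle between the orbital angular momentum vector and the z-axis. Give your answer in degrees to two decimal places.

θ_min ≈ 35.26°

|L| = √(l(l+1)) ℏ = √6 ℏ.
The smallest angle corresponds to the largest L_z, i.e. m_l = l = 2, giving L_z = 2ℏ.
cos θ_min = 2/√6, so θ_min ≈ 35.26°.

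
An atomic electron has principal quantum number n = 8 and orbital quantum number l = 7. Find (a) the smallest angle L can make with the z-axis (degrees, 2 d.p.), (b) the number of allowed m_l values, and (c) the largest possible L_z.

θ_min ≈ 20.70°; 15 values; L_z,max = 7ℏ

cos θ_min = 7/√56, so θ_min ≈ 20.70°.
There are 2l+1 = 15 values of m_l.
L_z,max = lℏ = 7ℏ.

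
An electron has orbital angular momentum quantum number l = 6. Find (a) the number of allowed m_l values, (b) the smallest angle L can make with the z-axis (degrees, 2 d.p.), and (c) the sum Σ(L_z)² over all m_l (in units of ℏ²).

There are 2l+1 = 13 values of m_l.
cos θ_min = 6/√42, so θ_min ≈ 22.21°.
Σ m_l² = 182, so Σ(L_z)² = 182 ℏ².

13 values; θ_min ≈ 22.21°; Σ(L_z)² = 182 ℏ²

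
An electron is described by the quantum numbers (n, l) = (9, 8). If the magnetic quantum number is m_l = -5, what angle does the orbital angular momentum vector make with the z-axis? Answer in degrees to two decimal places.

|L| = √(l(l+1)) ℏ = 6√2 ℏ.
L_z = m_l ℏ = −5ℏ.
cos θ = L_z/|L| = -5/√72, so θ ≈ 126.10°.

θ ≈ 126.10°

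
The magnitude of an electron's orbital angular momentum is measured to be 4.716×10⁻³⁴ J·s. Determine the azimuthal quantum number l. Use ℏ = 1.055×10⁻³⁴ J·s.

Dividing by ℏ: |L|/ℏ ≈ 4.470.
l(l+1) ≈ 4.470² ≈ 19.98, so l = 4.

l = 4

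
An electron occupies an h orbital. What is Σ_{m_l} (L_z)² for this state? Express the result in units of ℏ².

Σ(L_z)² = 110 ℏ²

An h state has l = 5.
The allowed m_l values are -5, -4, -3, -2, -1, 0, 1, 2, 3, 4, 5.
Summing m² from −5 to 5: Σ m_l² = 110.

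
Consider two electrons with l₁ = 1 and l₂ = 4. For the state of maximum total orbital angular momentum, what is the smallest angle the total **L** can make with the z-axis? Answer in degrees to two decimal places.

θ_min ≈ 24.09°

The total orbital quantum number L ranges from |l₁ − l₂| to l₁ + l₂ in integer steps.
Allowed values: L = 3, 4, 5.
The maximum is L = 5, with |L_tot| = ℏ√(5·6) = √30 ℏ.
The minimum angle with z is arccos(5/√30) ≈ 24.09°.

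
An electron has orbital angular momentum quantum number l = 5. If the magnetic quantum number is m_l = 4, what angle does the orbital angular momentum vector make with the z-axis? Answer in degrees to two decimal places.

θ ≈ 43.09°

|L| = √(l(l+1)) ℏ = √30 ℏ.
L_z = m_l ℏ = 4ℏ.
cos θ = L_z/|L| = 4/√30, so θ ≈ 43.09°.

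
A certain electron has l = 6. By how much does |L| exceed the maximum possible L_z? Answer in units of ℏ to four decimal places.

|L| = √42 ℏ ≈ 6.4807ℏ, while L_z,max = lℏ = 6ℏ.
The difference is (√42 − 6)ℏ ≈ 0.4807ℏ.

|L| − L_z,max ≈ 0.4807ℏ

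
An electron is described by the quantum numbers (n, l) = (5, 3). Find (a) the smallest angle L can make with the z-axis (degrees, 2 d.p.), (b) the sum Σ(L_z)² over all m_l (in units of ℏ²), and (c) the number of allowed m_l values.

cos θ_min = 3/√12, so θ_min ≈ 30.00°.
Σ m_l² = 28, so Σ(L_z)² = 28 ℏ².
There are 2l+1 = 7 values of m_l.

θ_min ≈ 30.00°; Σ(L_z)² = 28 ℏ²; 7 values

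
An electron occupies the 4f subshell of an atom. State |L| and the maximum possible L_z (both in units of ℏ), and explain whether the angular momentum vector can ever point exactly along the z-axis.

No: L_z,max = 3ℏ < |L| = 2√3 ℏ ≈ 3.464ℏ

4f means n = 4, l = 3.
|L| = 2√3 ℏ ≈ 3.4641ℏ, while L_z,max = lℏ = 3ℏ.
Since |L| > L_z,max, the vector can never point exactly along z; the closest it comes is θ_min = arccos(3/√12) ≈ 30.0°.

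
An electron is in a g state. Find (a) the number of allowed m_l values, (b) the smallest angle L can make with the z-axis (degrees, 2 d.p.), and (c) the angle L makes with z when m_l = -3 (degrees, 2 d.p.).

9 values; θ_min ≈ 26.57°; θ(m_l=-3) ≈ 132.13°

A g state has l = 4.
There are 2l+1 = 9 values of m_l.
cos θ_min = 4/√20, so θ_min ≈ 26.57°.
For m_l = -3: cos θ = -3/√20, θ ≈ 132.13°.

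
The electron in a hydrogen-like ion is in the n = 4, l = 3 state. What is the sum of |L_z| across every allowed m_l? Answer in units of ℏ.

m_l runs from −3 to 3, i.e. {-3, -2, -1, 0, 1, 2, 3}.
Σ|m_l| = l(l+1) = 12.

Σ|L_z| = 12 ℏ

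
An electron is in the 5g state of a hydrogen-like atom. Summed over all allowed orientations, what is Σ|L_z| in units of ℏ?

Σ|L_z| = 20 ℏ

5g means n = 5, l = 4.
m_l ∈ {-4, -3, -2, -1, 0, 1, 2, 3, 4}.
Σ|m_l| = l(l+1) = 20.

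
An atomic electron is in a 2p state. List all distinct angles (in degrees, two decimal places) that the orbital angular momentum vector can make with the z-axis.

2p means n = 2, l = 1.
|L|² = l(l+1)ℏ² = 2ℏ², so |L| = √2 ℏ.
cos θ = m_l/√2 for each m_l ∈ {-1, 0, 1}.

θ ∈ {45.00°, 90.00°, 135.00°}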